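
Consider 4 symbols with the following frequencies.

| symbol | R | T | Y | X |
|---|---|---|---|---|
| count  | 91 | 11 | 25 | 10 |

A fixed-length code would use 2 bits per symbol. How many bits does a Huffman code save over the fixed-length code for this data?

70

Fixed-length: 2 bits × 137 symbols = 274 bits.
Huffman merges:
combine X(10), T(11) → 21
combine 21, Y(25) → 46
combine 46, R(91) → 137
Huffman total = 21 + 46 + 137 = 204 bits.
Saving = 274 − 204 = 70 bits.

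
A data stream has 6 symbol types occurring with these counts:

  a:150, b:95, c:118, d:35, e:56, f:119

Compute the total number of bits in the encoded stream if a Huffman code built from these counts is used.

1423

Merge the two smallest weights repeatedly:
merge d(35) and e(56): 91
merge 91 and b(95): 186
merge c(118) and f(119): 237
merge a(150) and 186: 336
merge 237 and 336: 573
Total encoded bits = sum of merged weights = 91 + 186 + 237 + 336 + 573 = 1423.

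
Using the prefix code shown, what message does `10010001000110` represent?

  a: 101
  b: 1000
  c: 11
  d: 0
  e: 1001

edddbcd

Read left to right; each codeword is recognised as soon as it completes (prefix code):
  1001→e | 0→d | 0→d | 0→d | 1000→b | 11→c | 0→d
Decoded message: edddbcd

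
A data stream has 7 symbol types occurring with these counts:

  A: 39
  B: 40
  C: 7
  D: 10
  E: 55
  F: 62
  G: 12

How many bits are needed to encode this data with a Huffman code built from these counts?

564

Merge the two smallest weights repeatedly:
merge C(7) and D(10): 17
merge G(12) and 17: 29
merge 29 and A(39): 68
merge B(40) and E(55): 95
merge F(62) and 68: 130
merge 95 and 130: 225
The encoded length is the sum of every internal node's weight: 17 + 29 + 68 + 95 + 130 + 225 = 564 bits.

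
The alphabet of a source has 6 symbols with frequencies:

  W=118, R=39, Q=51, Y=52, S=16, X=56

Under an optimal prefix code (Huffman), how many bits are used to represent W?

1

Huffman merges, smallest pair first:
combine S(16), R(39) → 55
combine Q(51), Y(52) → 103
combine 55, X(56) → 111
combine 103, 111 → 214
combine W(118), 214 → 332
W is merged only at the final step, so code length = 1.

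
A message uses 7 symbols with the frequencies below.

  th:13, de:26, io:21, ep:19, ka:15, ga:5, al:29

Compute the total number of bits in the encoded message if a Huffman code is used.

347

Build the Huffman tree bottom-up:
ga(5) + th(13) → 18
ka(15) + 18 → 33
ep(19) + io(21) → 40
de(26) + al(29) → 55
33 + 40 → 73
55 + 73 → 128
Total encoded bits = sum of merged weights = 18 + 33 + 40 + 55 + 73 + 128 = 347.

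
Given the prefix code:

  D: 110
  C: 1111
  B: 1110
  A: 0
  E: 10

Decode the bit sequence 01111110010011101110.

ACDAEABB

Read left to right; each codeword is recognised as soon as it completes (prefix code):
  0→A | 1111→C | 110→D | 0→A | 10→E | 0→A | 1110→B | 1110→B
Decoded message: ACDAEABB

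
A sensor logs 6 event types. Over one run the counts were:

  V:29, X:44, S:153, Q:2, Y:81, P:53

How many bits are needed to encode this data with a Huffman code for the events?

805

Build the Huffman tree bottom-up:
merge Q(2) and V(29): 31
merge 31 and X(44): 75
merge P(53) and 75: 128
merge Y(81) and 128: 209
merge S(153) and 209: 362
Each symbol's bit-cost is frequency × depth; summing gives 805 bits (equivalently 31 + 75 + 128 + 209 + 362).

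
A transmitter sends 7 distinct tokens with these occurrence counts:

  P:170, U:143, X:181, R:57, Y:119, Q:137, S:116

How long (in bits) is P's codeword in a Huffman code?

3

Repeatedly merge the two smallest:
merge R(57) and S(116): 173
merge Y(119) and Q(137): 256
merge U(143) and P(170): 313
merge 173 and X(181): 354
merge 256 and 313: 569
merge 354 and 569: 923
The subtree containing P is merged 3 times, so code length = 3.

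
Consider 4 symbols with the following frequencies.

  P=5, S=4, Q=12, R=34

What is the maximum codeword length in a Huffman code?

3

Merge the two lowest-weight nodes at each step:
merge S(4) and P(5): 9
merge 9 and Q(12): 21
merge 21 and R(34): 55
Maximum depth reached is 3.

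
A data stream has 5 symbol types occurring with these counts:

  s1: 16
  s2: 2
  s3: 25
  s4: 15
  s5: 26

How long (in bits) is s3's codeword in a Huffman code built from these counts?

Repeatedly merge the two smallest:
merge s2(2) and s4(15): 17
merge s1(16) and 17: 33
merge s3(25) and s5(26): 51
merge 33 and 51: 84
s3 sits 2 levels below the root, so its codeword is 2 bits.

2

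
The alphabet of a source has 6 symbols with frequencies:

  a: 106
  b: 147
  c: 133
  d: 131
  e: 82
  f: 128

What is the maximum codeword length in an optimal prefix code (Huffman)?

3

Merge the two lowest-weight nodes at each step:
merge e(82) and a(106): 188
merge f(128) and d(131): 259
merge c(133) and b(147): 280
merge 188 and 259: 447
merge 280 and 447: 727
The rarest symbols sit at the bottom; the longest codeword is 3 bits.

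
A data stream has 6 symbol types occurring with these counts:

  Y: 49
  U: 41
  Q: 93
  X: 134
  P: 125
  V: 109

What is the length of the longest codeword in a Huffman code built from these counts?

Merge the two lowest-weight nodes at each step:
merge U(41) and Y(49): 90
merge 90 and Q(93): 183
merge V(109) and P(125): 234
merge X(134) and 183: 317
merge 234 and 317: 551
The first pair merged (U, Y) ends up deepest, at depth 4.

4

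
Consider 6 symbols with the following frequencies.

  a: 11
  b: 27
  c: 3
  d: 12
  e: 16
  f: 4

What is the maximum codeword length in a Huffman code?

4

Merge the two lowest-weight nodes at each step:
combine c(3), f(4) → 7
combine 7, a(11) → 18
combine d(12), e(16) → 28
combine 18, b(27) → 45
combine 28, 45 → 73
The first pair merged (c, f) ends up deepest, at depth 4.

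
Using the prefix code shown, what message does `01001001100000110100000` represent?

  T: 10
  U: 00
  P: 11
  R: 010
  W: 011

RRWUUWRUU

Read left to right; each codeword is recognised as soon as it completes (prefix code):
  010→R | 010→R | 011→W | 00→U | 00→U | 011→W | 010→R | 00→U | 00→U
Decoded message: RRWUUWRUU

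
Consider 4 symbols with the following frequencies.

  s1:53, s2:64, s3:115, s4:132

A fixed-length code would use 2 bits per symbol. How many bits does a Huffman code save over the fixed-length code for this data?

15

Fixed-length: 2 bits × 364 symbols = 728 bits.
Huffman merges:
s1(53) + s2(64) → 117
s3(115) + 117 → 232
s4(132) + 232 → 364
Huffman total = 117 + 232 + 364 = 713 bits.
Saving = 728 − 713 = 15 bits.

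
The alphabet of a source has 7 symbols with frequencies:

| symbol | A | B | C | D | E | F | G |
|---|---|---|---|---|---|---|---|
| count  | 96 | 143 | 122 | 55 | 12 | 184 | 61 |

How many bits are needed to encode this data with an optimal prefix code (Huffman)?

1759

Build the Huffman tree bottom-up:
combine E(12), D(55) → 67
combine G(61), 67 → 128
combine A(96), C(122) → 218
combine 128, B(143) → 271
combine F(184), 218 → 402
combine 271, 402 → 673
Each symbol's bit-cost is frequency × depth; summing gives 1759 bits (equivalently 67 + 128 + 218 + 271 + 402 + 673).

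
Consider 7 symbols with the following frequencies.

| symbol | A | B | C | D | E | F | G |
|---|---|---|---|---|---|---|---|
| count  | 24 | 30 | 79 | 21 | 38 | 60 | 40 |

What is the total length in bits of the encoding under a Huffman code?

782

Merge the two smallest weights repeatedly:
D(21) + A(24) → 45
B(30) + E(38) → 68
G(40) + 45 → 85
F(60) + 68 → 128
C(79) + 85 → 164
128 + 164 → 292
Total encoded bits = sum of merged weights = 45 + 68 + 85 + 128 + 164 + 292 = 782.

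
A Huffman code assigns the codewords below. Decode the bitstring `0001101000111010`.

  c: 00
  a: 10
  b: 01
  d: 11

Read left to right; each codeword is recognised as soon as it completes (prefix code):
  00→c | 01→b | 10→a | 10→a | 00→c | 11→d | 10→a | 10→a
Decoded message: cbaacdaa

cbaacdaa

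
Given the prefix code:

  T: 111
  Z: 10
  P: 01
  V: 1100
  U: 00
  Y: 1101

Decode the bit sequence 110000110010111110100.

Read left to right; each codeword is recognised as soon as it completes (prefix code):
  1100→V | 00→U | 1100→V | 10→Z | 111→T | 1101→Y | 00→U
Decoded message: VUVZTYU

VUVZTYU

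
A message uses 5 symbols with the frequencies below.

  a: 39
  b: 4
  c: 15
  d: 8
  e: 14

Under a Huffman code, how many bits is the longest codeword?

4

Merge the two lowest-weight nodes at each step:
combine b(4), d(8) → 12
combine 12, e(14) → 26
combine c(15), 26 → 41
combine a(39), 41 → 80
The rarest symbols sit at the bottom; the longest codeword is 4 bits.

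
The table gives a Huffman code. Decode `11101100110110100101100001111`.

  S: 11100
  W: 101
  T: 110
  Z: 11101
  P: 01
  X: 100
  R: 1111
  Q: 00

ZXTTXWXQR

Read left to right; each codeword is recognised as soon as it completes (prefix code):
  11101→Z | 100→X | 110→T | 110→T | 100→X | 101→W | 100→X | 00→Q | 1111→R
Decoded message: ZXTTXWXQR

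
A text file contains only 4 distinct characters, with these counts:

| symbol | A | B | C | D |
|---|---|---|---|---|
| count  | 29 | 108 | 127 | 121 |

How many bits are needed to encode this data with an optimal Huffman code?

770

Build the Huffman tree bottom-up:
combine A(29), B(108) → 137
combine D(121), C(127) → 248
combine 137, 248 → 385
Each symbol's bit-cost is frequency × depth; summing gives 770 bits (equivalently 137 + 248 + 385).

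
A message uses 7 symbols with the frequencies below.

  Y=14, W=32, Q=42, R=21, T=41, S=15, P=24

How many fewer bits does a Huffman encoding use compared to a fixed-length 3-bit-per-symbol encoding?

Fixed-length: 3 bits × 189 symbols = 567 bits.
Huffman merges:
combine Y(14), S(15) → 29
combine R(21), P(24) → 45
combine 29, W(32) → 61
combine T(41), Q(42) → 83
combine 45, 61 → 106
combine 83, 106 → 189
Huffman total = 29 + 45 + 61 + 83 + 106 + 189 = 513 bits.
Saving = 567 − 513 = 54 bits.

54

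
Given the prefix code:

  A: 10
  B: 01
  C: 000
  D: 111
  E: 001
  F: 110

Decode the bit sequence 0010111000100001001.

Read left to right; each codeword is recognised as soon as it completes (prefix code):
  001→E | 01→B | 110→F | 001→E | 000→C | 01→B | 001→E
Decoded message: EBFECBE

EBFECBE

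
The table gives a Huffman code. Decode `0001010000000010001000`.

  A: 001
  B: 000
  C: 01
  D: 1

Read left to right; each codeword is recognised as soon as it completes (prefix code):
  000→B | 1→D | 01→C | 000→B | 000→B | 001→A | 000→B | 1→D | 000→B
Decoded message: BDCBBABDB

BDCBBABDB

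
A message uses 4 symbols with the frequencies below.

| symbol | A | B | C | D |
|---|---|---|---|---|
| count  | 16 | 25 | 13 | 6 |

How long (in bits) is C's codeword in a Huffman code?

3

Huffman merges, smallest pair first:
combine D(6), C(13) → 19
combine A(16), 19 → 35
combine B(25), 35 → 60
C's leaf is at depth 3, giving a 3-bit codeword.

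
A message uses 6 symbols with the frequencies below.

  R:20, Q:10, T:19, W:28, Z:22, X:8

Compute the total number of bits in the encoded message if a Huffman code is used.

269

Merge the two smallest weights repeatedly:
combine X(8), Q(10) → 18
combine 18, T(19) → 37
combine R(20), Z(22) → 42
combine W(28), 37 → 65
combine 42, 65 → 107
Total encoded bits = sum of merged weights = 18 + 37 + 42 + 65 + 107 = 269.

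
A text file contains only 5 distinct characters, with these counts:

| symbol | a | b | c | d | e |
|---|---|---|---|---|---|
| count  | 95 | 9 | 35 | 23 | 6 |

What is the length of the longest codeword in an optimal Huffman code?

Merge the two lowest-weight nodes at each step:
e(6) + b(9) → 15
15 + d(23) → 38
c(35) + 38 → 73
73 + a(95) → 168
The first pair merged (e, b) ends up deepest, at depth 4.

4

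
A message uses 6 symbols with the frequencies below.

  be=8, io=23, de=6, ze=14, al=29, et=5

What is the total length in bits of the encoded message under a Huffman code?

Build the Huffman tree bottom-up:
et(5) + de(6) → 11
be(8) + 11 → 19
ze(14) + 19 → 33
io(23) + al(29) → 52
33 + 52 → 85
Total encoded bits = sum of merged weights = 11 + 19 + 33 + 52 + 85 = 200.

200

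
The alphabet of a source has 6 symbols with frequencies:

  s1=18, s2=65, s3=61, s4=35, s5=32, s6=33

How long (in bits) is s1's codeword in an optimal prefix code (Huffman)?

Build the tree from the bottom:
merge s1(18) and s5(32): 50
merge s6(33) and s4(35): 68
merge 50 and s3(61): 111
merge s2(65) and 68: 133
merge 111 and 133: 244
s1 sits 3 levels below the root, so its codeword is 3 bits.

3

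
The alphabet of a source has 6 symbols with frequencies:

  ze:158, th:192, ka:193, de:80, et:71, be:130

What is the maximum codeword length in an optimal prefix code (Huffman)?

4

Merge the two lowest-weight nodes at each step:
merge et(71) and de(80): 151
merge be(130) and 151: 281
merge ze(158) and th(192): 350
merge ka(193) and 281: 474
merge 350 and 474: 824
The rarest symbols sit at the bottom; the longest codeword is 4 bits.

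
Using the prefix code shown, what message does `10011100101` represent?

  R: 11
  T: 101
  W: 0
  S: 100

Read left to right; each codeword is recognised as soon as it completes (prefix code):
  100→S | 11→R | 100→S | 101→T
Decoded message: SRST

SRST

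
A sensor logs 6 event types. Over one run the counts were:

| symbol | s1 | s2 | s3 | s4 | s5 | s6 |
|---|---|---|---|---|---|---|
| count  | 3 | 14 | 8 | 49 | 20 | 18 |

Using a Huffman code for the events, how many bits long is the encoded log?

Merge the two smallest weights repeatedly:
merge s1(3) and s3(8): 11
merge 11 and s2(14): 25
merge s6(18) and s5(20): 38
merge 25 and 38: 63
merge s4(49) and 63: 112
The encoded length is the sum of every internal node's weight: 11 + 25 + 38 + 63 + 112 = 249 bits.

249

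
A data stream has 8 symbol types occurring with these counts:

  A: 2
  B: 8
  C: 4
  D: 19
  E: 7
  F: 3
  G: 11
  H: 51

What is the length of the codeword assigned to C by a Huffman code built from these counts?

Repeatedly merge the two smallest:
combine A(2), F(3) → 5
combine C(4), 5 → 9
combine E(7), B(8) → 15
combine 9, G(11) → 20
combine 15, D(19) → 34
combine 20, 34 → 54
combine H(51), 54 → 105
The subtree containing C is merged 4 times, so code length = 4.

4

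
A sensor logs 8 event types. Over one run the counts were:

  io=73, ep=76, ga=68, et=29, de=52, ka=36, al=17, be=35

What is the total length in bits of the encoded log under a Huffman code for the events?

1126

Greedily combine the two least-frequent nodes:
merge al(17) and et(29): 46
merge be(35) and ka(36): 71
merge 46 and de(52): 98
merge ga(68) and 71: 139
merge io(73) and ep(76): 149
merge 98 and 139: 237
merge 149 and 237: 386
Each symbol's bit-cost is frequency × depth; summing gives 1126 bits (equivalently 46 + 71 + 98 + 139 + 149 + 237 + 386).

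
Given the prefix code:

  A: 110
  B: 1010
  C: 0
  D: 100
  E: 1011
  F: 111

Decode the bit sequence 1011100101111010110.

EDEAEC

Read left to right; each codeword is recognised as soon as it completes (prefix code):
  1011→E | 100→D | 1011→E | 110→A | 1011→E | 0→C
Decoded message: EDEAEC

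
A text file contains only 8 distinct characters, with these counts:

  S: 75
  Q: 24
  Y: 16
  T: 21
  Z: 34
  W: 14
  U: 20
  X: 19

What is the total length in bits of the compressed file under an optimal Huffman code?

Merge the two smallest weights repeatedly:
combine W(14), Y(16) → 30
combine X(19), U(20) → 39
combine T(21), Q(24) → 45
combine 30, Z(34) → 64
combine 39, 45 → 84
combine 64, S(75) → 139
combine 84, 139 → 223
The encoded length is the sum of every internal node's weight: 30 + 39 + 45 + 64 + 84 + 139 + 223 = 624 bits.

624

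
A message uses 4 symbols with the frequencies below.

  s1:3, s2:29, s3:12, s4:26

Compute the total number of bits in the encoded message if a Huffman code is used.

Build the Huffman tree bottom-up:
merge s1(3) and s3(12): 15
merge 15 and s4(26): 41
merge s2(29) and 41: 70
The encoded length is the sum of every internal node's weight: 15 + 41 + 70 = 126 bits.

126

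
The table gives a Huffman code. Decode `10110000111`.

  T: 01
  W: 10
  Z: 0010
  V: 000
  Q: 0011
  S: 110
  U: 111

WSVU

Read left to right; each codeword is recognised as soon as it completes (prefix code):
  10→W | 110→S | 000→V | 111→U
Decoded message: WSVU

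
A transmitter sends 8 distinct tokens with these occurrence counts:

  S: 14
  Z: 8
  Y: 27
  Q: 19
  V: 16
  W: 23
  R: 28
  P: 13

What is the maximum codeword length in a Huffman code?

Merge the two lowest-weight nodes at each step:
merge Z(8) and P(13): 21
merge S(14) and V(16): 30
merge Q(19) and 21: 40
merge W(23) and Y(27): 50
merge R(28) and 30: 58
merge 40 and 50: 90
merge 58 and 90: 148
The rarest symbols sit at the bottom; the longest codeword is 4 bits.

4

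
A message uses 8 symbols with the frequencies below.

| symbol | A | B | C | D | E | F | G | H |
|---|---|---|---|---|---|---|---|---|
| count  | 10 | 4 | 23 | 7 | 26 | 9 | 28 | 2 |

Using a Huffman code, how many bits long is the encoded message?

288

Merge the two smallest weights repeatedly:
merge H(2) and B(4): 6
merge 6 and D(7): 13
merge F(9) and A(10): 19
merge 13 and 19: 32
merge C(23) and E(26): 49
merge G(28) and 32: 60
merge 49 and 60: 109
Each symbol's bit-cost is frequency × depth; summing gives 288 bits (equivalently 6 + 13 + 19 + 32 + 49 + 60 + 109).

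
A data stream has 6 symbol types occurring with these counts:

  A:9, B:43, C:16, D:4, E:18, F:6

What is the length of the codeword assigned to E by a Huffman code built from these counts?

Repeatedly merge the two smallest:
D(4) + F(6) → 10
A(9) + 10 → 19
C(16) + E(18) → 34
19 + 34 → 53
B(43) + 53 → 96
The subtree containing E is merged 3 times, so code length = 3.

3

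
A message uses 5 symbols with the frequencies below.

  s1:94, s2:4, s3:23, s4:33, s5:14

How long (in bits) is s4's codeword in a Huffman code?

Repeatedly merge the two smallest:
s2(4) + s5(14) → 18
18 + s3(23) → 41
s4(33) + 41 → 74
74 + s1(94) → 168
s4 sits 2 levels below the root, so its codeword is 2 bits.

2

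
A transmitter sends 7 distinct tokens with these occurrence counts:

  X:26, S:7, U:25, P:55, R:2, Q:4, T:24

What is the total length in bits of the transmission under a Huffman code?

338

Merge the two smallest weights repeatedly:
merge R(2) and Q(4): 6
merge 6 and S(7): 13
merge 13 and T(24): 37
merge U(25) and X(26): 51
merge 37 and 51: 88
merge P(55) and 88: 143
The encoded length is the sum of every internal node's weight: 6 + 13 + 37 + 51 + 88 + 143 = 338 bits.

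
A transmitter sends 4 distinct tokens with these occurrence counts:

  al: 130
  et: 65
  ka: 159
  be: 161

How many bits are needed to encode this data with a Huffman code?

Build the Huffman tree bottom-up:
et(65) + al(130) → 195
ka(159) + be(161) → 320
195 + 320 → 515
Each symbol's bit-cost is frequency × depth; summing gives 1030 bits (equivalently 195 + 320 + 515).

1030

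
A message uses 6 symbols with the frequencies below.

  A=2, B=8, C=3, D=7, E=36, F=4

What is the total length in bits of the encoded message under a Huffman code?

113

Merge the two smallest weights repeatedly:
combine A(2), C(3) → 5
combine F(4), 5 → 9
combine D(7), B(8) → 15
combine 9, 15 → 24
combine 24, E(36) → 60
Total encoded bits = sum of merged weights = 5 + 9 + 15 + 24 + 60 = 113.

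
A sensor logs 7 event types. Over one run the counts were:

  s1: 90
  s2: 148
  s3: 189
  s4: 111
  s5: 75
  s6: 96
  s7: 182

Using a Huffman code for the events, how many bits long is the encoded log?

2467

Greedily combine the two least-frequent nodes:
merge s5(75) and s1(90): 165
merge s6(96) and s4(111): 207
merge s2(148) and 165: 313
merge s7(182) and s3(189): 371
merge 207 and 313: 520
merge 371 and 520: 891
Each symbol's bit-cost is frequency × depth; summing gives 2467 bits (equivalently 165 + 207 + 313 + 371 + 520 + 891).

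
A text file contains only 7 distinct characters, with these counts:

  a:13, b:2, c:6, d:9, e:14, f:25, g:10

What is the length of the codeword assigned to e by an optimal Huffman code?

Build the tree from the bottom:
b(2) + c(6) → 8
8 + d(9) → 17
g(10) + a(13) → 23
e(14) + 17 → 31
23 + f(25) → 48
31 + 48 → 79
e sits 2 levels below the root, so its codeword is 2 bits.

2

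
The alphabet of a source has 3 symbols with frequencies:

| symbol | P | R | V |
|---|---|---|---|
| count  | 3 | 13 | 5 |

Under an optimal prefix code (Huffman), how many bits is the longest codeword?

Merge the two lowest-weight nodes at each step:
merge P(3) and V(5): 8
merge 8 and R(13): 21
The rarest symbols sit at the bottom; the longest codeword is 2 bits.

2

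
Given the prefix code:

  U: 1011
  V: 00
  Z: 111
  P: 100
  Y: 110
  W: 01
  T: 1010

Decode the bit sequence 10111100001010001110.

UYVWWVWY

Read left to right; each codeword is recognised as soon as it completes (prefix code):
  1011→U | 110→Y | 00→V | 01→W | 01→W | 00→V | 01→W | 110→Y
Decoded message: UYVWWVWY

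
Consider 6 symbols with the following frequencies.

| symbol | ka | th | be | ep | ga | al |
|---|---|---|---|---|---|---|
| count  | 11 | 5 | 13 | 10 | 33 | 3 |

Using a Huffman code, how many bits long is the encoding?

Build the Huffman tree bottom-up:
merge al(3) and th(5): 8
merge 8 and ep(10): 18
merge ka(11) and be(13): 24
merge 18 and 24: 42
merge ga(33) and 42: 75
Total encoded bits = sum of merged weights = 8 + 18 + 24 + 42 + 75 = 167.

167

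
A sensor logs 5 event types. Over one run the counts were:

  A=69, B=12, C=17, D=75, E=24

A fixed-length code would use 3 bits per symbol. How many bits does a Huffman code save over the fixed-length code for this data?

Fixed-length: 3 bits × 197 symbols = 591 bits.
Huffman merges:
merge B(12) and C(17): 29
merge E(24) and 29: 53
merge 53 and A(69): 122
merge D(75) and 122: 197
Huffman total = 29 + 53 + 122 + 197 = 401 bits.
Saving = 591 − 401 = 190 bits.

190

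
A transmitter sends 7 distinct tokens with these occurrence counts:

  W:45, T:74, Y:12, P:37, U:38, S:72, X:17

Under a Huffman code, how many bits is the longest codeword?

Merge the two lowest-weight nodes at each step:
combine Y(12), X(17) → 29
combine 29, P(37) → 66
combine U(38), W(45) → 83
combine 66, S(72) → 138
combine T(74), 83 → 157
combine 138, 157 → 295
The first pair merged (Y, X) ends up deepest, at depth 4.

4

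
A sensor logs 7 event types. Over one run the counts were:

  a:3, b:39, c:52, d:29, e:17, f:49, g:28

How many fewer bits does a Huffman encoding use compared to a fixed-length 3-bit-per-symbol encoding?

Fixed-length: 3 bits × 217 symbols = 651 bits.
Huffman merges:
a(3) + e(17) → 20
20 + g(28) → 48
d(29) + b(39) → 68
48 + f(49) → 97
c(52) + 68 → 120
97 + 120 → 217
Huffman total = 20 + 48 + 68 + 97 + 120 + 217 = 570 bits.
Saving = 651 − 570 = 81 bits.

81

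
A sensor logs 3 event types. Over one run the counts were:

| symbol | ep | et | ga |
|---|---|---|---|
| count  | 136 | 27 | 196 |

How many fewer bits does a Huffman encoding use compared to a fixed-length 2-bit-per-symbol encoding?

Fixed-length: 2 bits × 359 symbols = 718 bits.
Huffman merges:
et(27) + ep(136) → 163
163 + ga(196) → 359
Huffman total = 163 + 359 = 522 bits.
Saving = 718 − 522 = 196 bits.

196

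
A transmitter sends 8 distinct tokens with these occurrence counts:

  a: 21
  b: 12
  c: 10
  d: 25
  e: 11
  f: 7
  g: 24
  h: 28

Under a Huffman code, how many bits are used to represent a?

3

Huffman merges, smallest pair first:
f(7) + c(10) → 17
e(11) + b(12) → 23
17 + a(21) → 38
23 + g(24) → 47
d(25) + h(28) → 53
38 + 47 → 85
53 + 85 → 138
a sits 3 levels below the root, so its codeword is 3 bits.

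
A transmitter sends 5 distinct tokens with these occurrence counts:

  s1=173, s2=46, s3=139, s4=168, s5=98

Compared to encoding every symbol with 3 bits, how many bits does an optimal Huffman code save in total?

Fixed-length: 3 bits × 624 symbols = 1872 bits.
Huffman merges:
s2(46) + s5(98) → 144
s3(139) + 144 → 283
s4(168) + s1(173) → 341
283 + 341 → 624
Huffman total = 144 + 283 + 341 + 624 = 1392 bits.
Saving = 1872 − 1392 = 480 bits.

480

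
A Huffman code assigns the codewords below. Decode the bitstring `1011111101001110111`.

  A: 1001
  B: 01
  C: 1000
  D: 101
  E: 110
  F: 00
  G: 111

DGEAEG

Read left to right; each codeword is recognised as soon as it completes (prefix code):
  101→D | 111→G | 110→E | 1001→A | 110→E | 111→G
Decoded message: DGEAEG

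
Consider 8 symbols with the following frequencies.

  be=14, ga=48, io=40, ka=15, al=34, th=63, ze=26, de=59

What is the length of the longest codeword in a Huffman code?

Merge the two lowest-weight nodes at each step:
merge be(14) and ka(15): 29
merge ze(26) and 29: 55
merge al(34) and io(40): 74
merge ga(48) and 55: 103
merge de(59) and th(63): 122
merge 74 and 103: 177
merge 122 and 177: 299
The first pair merged (be, ka) ends up deepest, at depth 5.

5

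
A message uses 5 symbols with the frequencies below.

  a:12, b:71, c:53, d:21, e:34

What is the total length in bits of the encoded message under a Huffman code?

411

Build the Huffman tree bottom-up:
merge a(12) and d(21): 33
merge 33 and e(34): 67
merge c(53) and 67: 120
merge b(71) and 120: 191
Each symbol's bit-cost is frequency × depth; summing gives 411 bits (equivalently 33 + 67 + 120 + 191).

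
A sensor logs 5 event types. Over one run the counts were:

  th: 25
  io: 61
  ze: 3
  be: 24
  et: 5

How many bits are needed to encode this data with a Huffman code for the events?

Build the Huffman tree bottom-up:
combine ze(3), et(5) → 8
combine 8, be(24) → 32
combine th(25), 32 → 57
combine 57, io(61) → 118
The encoded length is the sum of every internal node's weight: 8 + 32 + 57 + 118 = 215 bits.

215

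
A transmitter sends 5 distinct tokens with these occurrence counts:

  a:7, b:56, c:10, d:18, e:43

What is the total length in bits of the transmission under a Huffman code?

Build the Huffman tree bottom-up:
merge a(7) and c(10): 17
merge 17 and d(18): 35
merge 35 and e(43): 78
merge b(56) and 78: 134
Each symbol's bit-cost is frequency × depth; summing gives 264 bits (equivalently 17 + 35 + 78 + 134).

264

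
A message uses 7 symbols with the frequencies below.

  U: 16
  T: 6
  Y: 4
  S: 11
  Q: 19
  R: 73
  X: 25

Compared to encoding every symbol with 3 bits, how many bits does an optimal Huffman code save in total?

115

Fixed-length: 3 bits × 154 symbols = 462 bits.
Huffman merges:
merge Y(4) and T(6): 10
merge 10 and S(11): 21
merge U(16) and Q(19): 35
merge 21 and X(25): 46
merge 35 and 46: 81
merge R(73) and 81: 154
Huffman total = 10 + 21 + 35 + 46 + 81 + 154 = 347 bits.
Saving = 462 − 347 = 115 bits.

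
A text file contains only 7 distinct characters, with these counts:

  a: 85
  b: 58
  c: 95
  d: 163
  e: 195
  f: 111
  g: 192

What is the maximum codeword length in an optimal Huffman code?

Merge the two lowest-weight nodes at each step:
b(58) + a(85) → 143
c(95) + f(111) → 206
143 + d(163) → 306
g(192) + e(195) → 387
206 + 306 → 512
387 + 512 → 899
The rarest symbols sit at the bottom; the longest codeword is 4 bits.

4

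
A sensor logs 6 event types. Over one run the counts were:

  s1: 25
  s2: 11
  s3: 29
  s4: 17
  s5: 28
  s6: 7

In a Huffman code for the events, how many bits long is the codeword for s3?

2

Repeatedly merge the two smallest:
combine s6(7), s2(11) → 18
combine s4(17), 18 → 35
combine s1(25), s5(28) → 53
combine s3(29), 35 → 64
combine 53, 64 → 117
s3's leaf is at depth 2, giving a 2-bit codeword.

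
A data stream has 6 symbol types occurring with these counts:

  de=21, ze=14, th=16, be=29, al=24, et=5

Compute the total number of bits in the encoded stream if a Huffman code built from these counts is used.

272

Merge the two smallest weights repeatedly:
merge et(5) and ze(14): 19
merge th(16) and 19: 35
merge de(21) and al(24): 45
merge be(29) and 35: 64
merge 45 and 64: 109
Total encoded bits = sum of merged weights = 19 + 35 + 45 + 64 + 109 = 272.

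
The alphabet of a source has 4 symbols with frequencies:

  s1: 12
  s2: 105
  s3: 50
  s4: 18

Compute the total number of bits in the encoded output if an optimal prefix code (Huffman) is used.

295

Greedily combine the two least-frequent nodes:
s1(12) + s4(18) → 30
30 + s3(50) → 80
80 + s2(105) → 185
Each symbol's bit-cost is frequency × depth; summing gives 295 bits (equivalently 30 + 80 + 185).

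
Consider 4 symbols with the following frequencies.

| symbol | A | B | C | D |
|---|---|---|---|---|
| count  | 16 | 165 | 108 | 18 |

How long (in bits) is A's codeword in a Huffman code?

Huffman merges, smallest pair first:
merge A(16) and D(18): 34
merge 34 and C(108): 142
merge 142 and B(165): 307
A's leaf is at depth 3, giving a 3-bit codeword.

3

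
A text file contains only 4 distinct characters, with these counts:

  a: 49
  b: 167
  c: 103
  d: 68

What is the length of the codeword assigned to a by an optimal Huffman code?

3

Huffman merges, smallest pair first:
a(49) + d(68) → 117
c(103) + 117 → 220
b(167) + 220 → 387
a sits 3 levels below the root, so its codeword is 3 bits.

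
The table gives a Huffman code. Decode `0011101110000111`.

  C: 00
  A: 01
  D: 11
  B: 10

Read left to right; each codeword is recognised as soon as it completes (prefix code):
  00→C | 11→D | 10→B | 11→D | 10→B | 00→C | 01→A | 11→D
Decoded message: CDBDBCAD

CDBDBCAD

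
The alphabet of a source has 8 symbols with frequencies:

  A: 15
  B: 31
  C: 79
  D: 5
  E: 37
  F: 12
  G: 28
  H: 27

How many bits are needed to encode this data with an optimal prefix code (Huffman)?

Greedily combine the two least-frequent nodes:
D(5) + F(12) → 17
A(15) + 17 → 32
H(27) + G(28) → 55
B(31) + 32 → 63
E(37) + 55 → 92
63 + C(79) → 142
92 + 142 → 234
The encoded length is the sum of every internal node's weight: 17 + 32 + 55 + 63 + 92 + 142 + 234 = 635 bits.

635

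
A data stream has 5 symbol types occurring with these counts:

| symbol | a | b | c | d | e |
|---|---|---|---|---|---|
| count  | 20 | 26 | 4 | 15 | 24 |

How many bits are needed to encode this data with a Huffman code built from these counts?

Merge the two smallest weights repeatedly:
merge c(4) and d(15): 19
merge 19 and a(20): 39
merge e(24) and b(26): 50
merge 39 and 50: 89
Each symbol's bit-cost is frequency × depth; summing gives 197 bits (equivalently 19 + 39 + 50 + 89).

197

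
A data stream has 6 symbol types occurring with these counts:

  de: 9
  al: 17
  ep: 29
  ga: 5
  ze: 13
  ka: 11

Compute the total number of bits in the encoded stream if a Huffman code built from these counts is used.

206

Merge the two smallest weights repeatedly:
ga(5) + de(9) → 14
ka(11) + ze(13) → 24
14 + al(17) → 31
24 + ep(29) → 53
31 + 53 → 84
Each symbol's bit-cost is frequency × depth; summing gives 206 bits (equivalently 14 + 24 + 31 + 53 + 84).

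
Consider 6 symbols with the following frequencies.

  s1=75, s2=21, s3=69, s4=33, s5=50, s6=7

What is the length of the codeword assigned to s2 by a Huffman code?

Build the tree from the bottom:
merge s6(7) and s2(21): 28
merge 28 and s4(33): 61
merge s5(50) and 61: 111
merge s3(69) and s1(75): 144
merge 111 and 144: 255
The subtree containing s2 is merged 4 times, so code length = 4.

4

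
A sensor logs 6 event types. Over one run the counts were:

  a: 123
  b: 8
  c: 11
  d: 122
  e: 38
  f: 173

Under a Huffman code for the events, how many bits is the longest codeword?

4

Merge the two lowest-weight nodes at each step:
merge b(8) and c(11): 19
merge 19 and e(38): 57
merge 57 and d(122): 179
merge a(123) and f(173): 296
merge 179 and 296: 475
Maximum depth reached is 4.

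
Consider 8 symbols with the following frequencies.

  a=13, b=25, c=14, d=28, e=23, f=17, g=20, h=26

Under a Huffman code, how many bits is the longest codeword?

4

Merge the two lowest-weight nodes at each step:
merge a(13) and c(14): 27
merge f(17) and g(20): 37
merge e(23) and b(25): 48
merge h(26) and 27: 53
merge d(28) and 37: 65
merge 48 and 53: 101
merge 65 and 101: 166
The rarest symbols sit at the bottom; the longest codeword is 4 bits.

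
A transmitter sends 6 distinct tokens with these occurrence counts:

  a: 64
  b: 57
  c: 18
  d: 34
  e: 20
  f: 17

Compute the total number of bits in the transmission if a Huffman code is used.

509

Merge the two smallest weights repeatedly:
f(17) + c(18) → 35
e(20) + d(34) → 54
35 + 54 → 89
b(57) + a(64) → 121
89 + 121 → 210
Total encoded bits = sum of merged weights = 35 + 54 + 89 + 121 + 210 = 509.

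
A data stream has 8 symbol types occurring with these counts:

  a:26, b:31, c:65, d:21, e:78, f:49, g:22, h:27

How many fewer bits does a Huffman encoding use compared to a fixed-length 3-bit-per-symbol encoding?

Fixed-length: 3 bits × 319 symbols = 957 bits.
Huffman merges:
combine d(21), g(22) → 43
combine a(26), h(27) → 53
combine b(31), 43 → 74
combine f(49), 53 → 102
combine c(65), 74 → 139
combine e(78), 102 → 180
combine 139, 180 → 319
Huffman total = 43 + 53 + 74 + 102 + 139 + 180 + 319 = 910 bits.
Saving = 957 − 910 = 47 bits.

47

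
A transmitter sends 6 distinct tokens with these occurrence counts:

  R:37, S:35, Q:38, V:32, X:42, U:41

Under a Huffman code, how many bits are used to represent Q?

3

Build the tree from the bottom:
merge V(32) and S(35): 67
merge R(37) and Q(38): 75
merge U(41) and X(42): 83
merge 67 and 75: 142
merge 83 and 142: 225
The subtree containing Q is merged 3 times, so code length = 3.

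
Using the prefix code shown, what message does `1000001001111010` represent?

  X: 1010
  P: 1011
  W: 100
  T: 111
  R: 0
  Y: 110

Read left to right; each codeword is recognised as soon as it completes (prefix code):
  100→W | 0→R | 0→R | 0→R | 100→W | 111→T | 1010→X
Decoded message: WRRRWTX

WRRRWTX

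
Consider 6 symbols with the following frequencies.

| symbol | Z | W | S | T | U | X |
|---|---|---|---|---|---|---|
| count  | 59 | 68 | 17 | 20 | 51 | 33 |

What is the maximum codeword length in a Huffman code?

Merge the two lowest-weight nodes at each step:
combine S(17), T(20) → 37
combine X(33), 37 → 70
combine U(51), Z(59) → 110
combine W(68), 70 → 138
combine 110, 138 → 248
The first pair merged (S, T) ends up deepest, at depth 4.

4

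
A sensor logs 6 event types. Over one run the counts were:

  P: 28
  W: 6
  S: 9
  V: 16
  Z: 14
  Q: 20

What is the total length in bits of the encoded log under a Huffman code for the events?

230

Build the Huffman tree bottom-up:
W(6) + S(9) → 15
Z(14) + 15 → 29
V(16) + Q(20) → 36
P(28) + 29 → 57
36 + 57 → 93
Total encoded bits = sum of merged weights = 15 + 29 + 36 + 57 + 93 = 230.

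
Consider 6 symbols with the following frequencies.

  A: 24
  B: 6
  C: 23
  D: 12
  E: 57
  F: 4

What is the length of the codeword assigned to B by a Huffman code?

5

Huffman merges, smallest pair first:
combine F(4), B(6) → 10
combine 10, D(12) → 22
combine 22, C(23) → 45
combine A(24), 45 → 69
combine E(57), 69 → 126
The subtree containing B is merged 5 times, so code length = 5.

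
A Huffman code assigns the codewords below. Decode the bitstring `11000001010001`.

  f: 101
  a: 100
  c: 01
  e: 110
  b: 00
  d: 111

Read left to right; each codeword is recognised as soon as it completes (prefix code):
  110→e | 00→b | 00→b | 101→f | 00→b | 01→c
Decoded message: ebbfbc

ebbfbc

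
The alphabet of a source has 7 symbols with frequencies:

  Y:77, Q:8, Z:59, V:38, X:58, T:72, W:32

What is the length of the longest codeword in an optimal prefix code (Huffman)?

Merge the two lowest-weight nodes at each step:
merge Q(8) and W(32): 40
merge V(38) and 40: 78
merge X(58) and Z(59): 117
merge T(72) and Y(77): 149
merge 78 and 117: 195
merge 149 and 195: 344
The first pair merged (Q, W) ends up deepest, at depth 4.

4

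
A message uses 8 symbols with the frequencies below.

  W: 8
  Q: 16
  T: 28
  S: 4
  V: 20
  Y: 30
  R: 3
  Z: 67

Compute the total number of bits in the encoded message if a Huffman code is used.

447

Build the Huffman tree bottom-up:
R(3) + S(4) → 7
7 + W(8) → 15
15 + Q(16) → 31
V(20) + T(28) → 48
Y(30) + 31 → 61
48 + 61 → 109
Z(67) + 109 → 176
Total encoded bits = sum of merged weights = 7 + 15 + 31 + 48 + 61 + 109 + 176 = 447.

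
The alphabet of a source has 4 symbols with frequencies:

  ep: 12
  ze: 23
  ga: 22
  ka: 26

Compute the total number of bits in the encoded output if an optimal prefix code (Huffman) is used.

166

Merge the two smallest weights repeatedly:
ep(12) + ga(22) → 34
ze(23) + ka(26) → 49
34 + 49 → 83
Total encoded bits = sum of merged weights = 34 + 49 + 83 = 166.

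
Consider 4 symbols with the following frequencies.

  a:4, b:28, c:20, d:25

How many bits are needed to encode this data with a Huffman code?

Merge the two smallest weights repeatedly:
merge a(4) and c(20): 24
merge 24 and d(25): 49
merge b(28) and 49: 77
The encoded length is the sum of every internal node's weight: 24 + 49 + 77 = 150 bits.

150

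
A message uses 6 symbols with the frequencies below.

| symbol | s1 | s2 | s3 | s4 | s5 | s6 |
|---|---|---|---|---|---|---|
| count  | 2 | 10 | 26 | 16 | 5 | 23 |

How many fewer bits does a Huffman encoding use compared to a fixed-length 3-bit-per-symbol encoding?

Fixed-length: 3 bits × 82 symbols = 246 bits.
Huffman merges:
combine s1(2), s5(5) → 7
combine 7, s2(10) → 17
combine s4(16), 17 → 33
combine s6(23), s3(26) → 49
combine 33, 49 → 82
Huffman total = 7 + 17 + 33 + 49 + 82 = 188 bits.
Saving = 246 − 188 = 58 bits.

58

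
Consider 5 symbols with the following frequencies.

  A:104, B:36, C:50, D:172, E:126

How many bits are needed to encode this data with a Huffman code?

Build the Huffman tree bottom-up:
merge B(36) and C(50): 86
merge 86 and A(104): 190
merge E(126) and D(172): 298
merge 190 and 298: 488
Total encoded bits = sum of merged weights = 86 + 190 + 298 + 488 = 1062.

1062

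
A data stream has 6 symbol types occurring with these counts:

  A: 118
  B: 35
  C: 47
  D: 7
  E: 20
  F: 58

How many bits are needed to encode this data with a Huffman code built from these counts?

Build the Huffman tree bottom-up:
combine D(7), E(20) → 27
combine 27, B(35) → 62
combine C(47), F(58) → 105
combine 62, 105 → 167
combine A(118), 167 → 285
Total encoded bits = sum of merged weights = 27 + 62 + 105 + 167 + 285 = 646.

646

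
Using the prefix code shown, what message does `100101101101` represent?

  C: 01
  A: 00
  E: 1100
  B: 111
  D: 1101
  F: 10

FCCFD

Read left to right; each codeword is recognised as soon as it completes (prefix code):
  10→F | 01→C | 01→C | 10→F | 1101→D
Decoded message: FCCFD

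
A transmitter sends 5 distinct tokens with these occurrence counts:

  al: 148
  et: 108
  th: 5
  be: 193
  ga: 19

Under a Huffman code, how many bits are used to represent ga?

Repeatedly merge the two smallest:
th(5) + ga(19) → 24
24 + et(108) → 132
132 + al(148) → 280
be(193) + 280 → 473
ga's leaf is at depth 4, giving a 4-bit codeword.

4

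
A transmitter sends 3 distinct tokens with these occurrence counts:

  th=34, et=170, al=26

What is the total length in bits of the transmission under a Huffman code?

Greedily combine the two least-frequent nodes:
combine al(26), th(34) → 60
combine 60, et(170) → 230
Each symbol's bit-cost is frequency × depth; summing gives 290 bits (equivalently 60 + 230).

290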